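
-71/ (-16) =71/ 16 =4.44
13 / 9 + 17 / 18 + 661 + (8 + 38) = 12769 / 18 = 709.39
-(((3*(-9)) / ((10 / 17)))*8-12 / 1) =1896 / 5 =379.20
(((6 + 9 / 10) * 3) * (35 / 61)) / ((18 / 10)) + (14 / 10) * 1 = 4879 / 610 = 8.00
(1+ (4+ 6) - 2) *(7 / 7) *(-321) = -2889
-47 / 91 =-0.52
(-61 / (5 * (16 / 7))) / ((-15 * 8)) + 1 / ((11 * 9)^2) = 1398209 / 31363200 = 0.04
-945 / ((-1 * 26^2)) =945 / 676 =1.40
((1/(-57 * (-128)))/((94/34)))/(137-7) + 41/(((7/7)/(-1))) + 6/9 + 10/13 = -1763710703/44578560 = -39.56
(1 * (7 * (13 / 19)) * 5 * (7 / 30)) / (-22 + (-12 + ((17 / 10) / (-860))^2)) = -23556260000 / 143334463527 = -0.16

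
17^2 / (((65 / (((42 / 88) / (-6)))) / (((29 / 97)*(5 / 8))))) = -58667 / 887744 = -0.07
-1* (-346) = 346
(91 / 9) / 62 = 91 / 558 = 0.16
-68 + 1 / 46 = -67.98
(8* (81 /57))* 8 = 1728 /19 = 90.95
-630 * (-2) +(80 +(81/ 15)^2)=34229/ 25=1369.16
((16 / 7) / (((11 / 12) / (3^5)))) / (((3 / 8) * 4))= 31104 / 77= 403.95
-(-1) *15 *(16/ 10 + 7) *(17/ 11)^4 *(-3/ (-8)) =32322627/ 117128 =275.96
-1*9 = -9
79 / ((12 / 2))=79 / 6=13.17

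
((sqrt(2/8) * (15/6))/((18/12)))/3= 5/18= 0.28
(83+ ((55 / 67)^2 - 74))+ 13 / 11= 10.86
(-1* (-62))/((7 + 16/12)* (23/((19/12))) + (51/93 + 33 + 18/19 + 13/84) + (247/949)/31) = 11785704/29599519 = 0.40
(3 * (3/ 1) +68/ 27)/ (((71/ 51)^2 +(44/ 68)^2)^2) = 77925093/ 37576900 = 2.07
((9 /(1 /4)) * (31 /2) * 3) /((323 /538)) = 900612 /323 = 2788.27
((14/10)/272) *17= 7/80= 0.09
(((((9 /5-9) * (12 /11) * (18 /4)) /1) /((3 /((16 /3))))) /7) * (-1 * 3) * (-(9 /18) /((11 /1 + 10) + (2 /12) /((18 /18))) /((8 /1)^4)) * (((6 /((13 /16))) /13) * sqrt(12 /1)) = -1458 * sqrt(3) /8263255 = -0.00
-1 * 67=-67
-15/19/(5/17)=-51/19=-2.68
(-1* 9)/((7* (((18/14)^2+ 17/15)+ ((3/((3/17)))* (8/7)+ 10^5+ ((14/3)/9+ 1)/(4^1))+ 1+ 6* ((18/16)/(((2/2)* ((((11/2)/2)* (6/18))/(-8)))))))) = -374220/29095721363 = -0.00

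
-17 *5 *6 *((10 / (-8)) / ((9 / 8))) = 1700 / 3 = 566.67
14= 14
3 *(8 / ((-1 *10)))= -12 / 5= -2.40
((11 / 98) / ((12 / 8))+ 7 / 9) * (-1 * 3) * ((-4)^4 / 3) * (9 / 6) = -48128 / 147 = -327.40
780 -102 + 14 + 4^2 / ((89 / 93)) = 63076 / 89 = 708.72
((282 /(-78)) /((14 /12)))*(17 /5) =-4794 /455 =-10.54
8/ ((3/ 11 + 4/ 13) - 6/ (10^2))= 57200/ 3721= 15.37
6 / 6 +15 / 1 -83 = -67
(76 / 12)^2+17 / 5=1958 / 45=43.51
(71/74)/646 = 71/47804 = 0.00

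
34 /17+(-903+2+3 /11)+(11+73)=-814.73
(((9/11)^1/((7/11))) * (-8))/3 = -24/7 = -3.43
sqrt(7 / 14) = sqrt(2) / 2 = 0.71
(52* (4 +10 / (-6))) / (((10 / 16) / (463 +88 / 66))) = 4056416 / 45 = 90142.58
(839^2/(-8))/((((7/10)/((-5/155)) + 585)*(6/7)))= -24637235/135192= -182.24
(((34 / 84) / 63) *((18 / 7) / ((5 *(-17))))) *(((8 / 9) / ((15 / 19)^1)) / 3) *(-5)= 152 / 416745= 0.00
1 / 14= 0.07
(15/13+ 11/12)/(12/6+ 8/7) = 2261/3432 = 0.66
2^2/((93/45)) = 60/31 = 1.94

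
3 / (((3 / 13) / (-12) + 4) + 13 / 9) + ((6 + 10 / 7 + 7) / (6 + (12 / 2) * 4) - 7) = -3181051 / 533190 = -5.97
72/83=0.87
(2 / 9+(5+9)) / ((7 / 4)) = 512 / 63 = 8.13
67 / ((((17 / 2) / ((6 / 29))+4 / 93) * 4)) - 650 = -9938119 / 15299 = -649.59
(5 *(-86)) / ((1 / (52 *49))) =-1095640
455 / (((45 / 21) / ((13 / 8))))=345.04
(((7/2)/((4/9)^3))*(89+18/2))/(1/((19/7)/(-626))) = -678699/40064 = -16.94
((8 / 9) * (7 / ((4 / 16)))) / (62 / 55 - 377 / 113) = -1392160 / 123561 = -11.27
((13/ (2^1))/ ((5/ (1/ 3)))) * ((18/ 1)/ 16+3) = 143/ 80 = 1.79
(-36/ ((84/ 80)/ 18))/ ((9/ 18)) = -1234.29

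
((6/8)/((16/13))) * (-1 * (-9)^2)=-3159/64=-49.36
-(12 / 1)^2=-144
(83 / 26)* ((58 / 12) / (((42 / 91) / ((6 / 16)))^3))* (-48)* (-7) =2847481 / 1024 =2780.74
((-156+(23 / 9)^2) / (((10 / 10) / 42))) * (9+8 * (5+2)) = -11017370 / 27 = -408050.74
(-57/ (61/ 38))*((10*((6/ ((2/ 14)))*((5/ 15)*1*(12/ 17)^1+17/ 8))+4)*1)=-36649803/ 1037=-35342.14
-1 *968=-968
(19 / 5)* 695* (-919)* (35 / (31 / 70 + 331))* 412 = -2449893542600 / 23201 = -105594308.12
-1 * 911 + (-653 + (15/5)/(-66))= -34409/22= -1564.05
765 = 765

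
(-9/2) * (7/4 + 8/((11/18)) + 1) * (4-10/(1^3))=427.70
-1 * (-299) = 299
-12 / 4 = -3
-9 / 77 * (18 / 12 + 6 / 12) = -18 / 77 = -0.23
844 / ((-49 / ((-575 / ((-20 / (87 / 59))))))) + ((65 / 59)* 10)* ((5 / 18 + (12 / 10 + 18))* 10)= 1415.64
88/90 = 44/45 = 0.98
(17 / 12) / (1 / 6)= 17 / 2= 8.50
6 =6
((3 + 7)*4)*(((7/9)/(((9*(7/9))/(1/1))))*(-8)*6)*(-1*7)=4480/3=1493.33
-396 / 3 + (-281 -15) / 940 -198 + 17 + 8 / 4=-73159 / 235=-311.31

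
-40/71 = -0.56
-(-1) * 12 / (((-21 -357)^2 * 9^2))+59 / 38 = 56903591 / 36649746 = 1.55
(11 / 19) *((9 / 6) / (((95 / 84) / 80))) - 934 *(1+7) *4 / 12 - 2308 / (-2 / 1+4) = -3880646 / 1083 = -3583.24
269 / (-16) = -269 / 16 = -16.81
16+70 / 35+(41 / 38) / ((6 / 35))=24.29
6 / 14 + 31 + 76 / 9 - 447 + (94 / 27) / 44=-1692505 / 4158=-407.05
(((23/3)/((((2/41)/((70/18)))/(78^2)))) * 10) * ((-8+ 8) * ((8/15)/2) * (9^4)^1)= 0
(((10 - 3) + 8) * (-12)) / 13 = -180 / 13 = -13.85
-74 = -74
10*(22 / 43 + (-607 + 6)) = -258210 / 43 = -6004.88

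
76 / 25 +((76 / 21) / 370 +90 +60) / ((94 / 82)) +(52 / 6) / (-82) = 5008170119 / 37431975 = 133.79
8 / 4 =2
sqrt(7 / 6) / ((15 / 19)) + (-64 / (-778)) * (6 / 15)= 64 / 1945 + 19 * sqrt(42) / 90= 1.40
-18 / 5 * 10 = -36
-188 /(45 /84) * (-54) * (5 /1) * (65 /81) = 684320 /9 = 76035.56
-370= -370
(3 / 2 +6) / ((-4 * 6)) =-0.31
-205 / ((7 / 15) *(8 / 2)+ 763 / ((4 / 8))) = -3075 / 22918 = -0.13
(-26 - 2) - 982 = -1010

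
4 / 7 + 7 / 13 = 101 / 91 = 1.11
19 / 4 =4.75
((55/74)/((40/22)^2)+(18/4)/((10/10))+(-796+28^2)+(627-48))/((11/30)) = 10153833/6512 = 1559.25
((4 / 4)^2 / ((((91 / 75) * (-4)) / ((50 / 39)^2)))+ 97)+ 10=4921034 / 46137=106.66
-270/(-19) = 270/19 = 14.21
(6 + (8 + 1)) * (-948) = -14220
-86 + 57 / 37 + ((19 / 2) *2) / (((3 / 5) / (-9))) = -13670 / 37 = -369.46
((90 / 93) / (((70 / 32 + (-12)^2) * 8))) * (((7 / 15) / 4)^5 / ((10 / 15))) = 0.00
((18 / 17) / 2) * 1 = 9 / 17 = 0.53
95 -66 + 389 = 418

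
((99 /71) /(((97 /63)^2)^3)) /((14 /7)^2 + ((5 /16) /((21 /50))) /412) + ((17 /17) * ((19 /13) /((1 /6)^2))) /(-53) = -10909692604140239420100 /11286791400294124687739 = -0.97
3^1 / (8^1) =3 / 8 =0.38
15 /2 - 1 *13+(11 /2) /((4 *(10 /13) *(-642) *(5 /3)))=-470943 /85600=-5.50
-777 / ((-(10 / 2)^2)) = 777 / 25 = 31.08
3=3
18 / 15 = 6 / 5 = 1.20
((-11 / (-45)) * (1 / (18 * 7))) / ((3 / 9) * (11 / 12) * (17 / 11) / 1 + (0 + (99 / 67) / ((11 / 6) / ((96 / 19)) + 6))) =1080442 / 392319837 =0.00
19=19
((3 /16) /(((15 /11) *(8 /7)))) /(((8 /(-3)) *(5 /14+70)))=-1617 /2521600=-0.00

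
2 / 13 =0.15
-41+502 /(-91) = -46.52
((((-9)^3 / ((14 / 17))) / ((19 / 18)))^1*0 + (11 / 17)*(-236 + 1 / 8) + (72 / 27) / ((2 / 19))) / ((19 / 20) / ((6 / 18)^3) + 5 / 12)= -15275 / 3128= -4.88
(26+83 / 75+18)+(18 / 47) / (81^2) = 38637293 / 856575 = 45.11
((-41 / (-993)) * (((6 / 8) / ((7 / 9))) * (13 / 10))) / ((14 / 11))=52767 / 1297520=0.04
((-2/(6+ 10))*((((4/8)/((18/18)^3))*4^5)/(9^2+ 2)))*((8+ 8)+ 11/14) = -7520/581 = -12.94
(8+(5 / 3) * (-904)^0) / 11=29 / 33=0.88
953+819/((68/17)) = 4631/4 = 1157.75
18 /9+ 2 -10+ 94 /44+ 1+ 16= 289 /22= 13.14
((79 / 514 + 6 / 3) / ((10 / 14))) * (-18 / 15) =-23247 / 6425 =-3.62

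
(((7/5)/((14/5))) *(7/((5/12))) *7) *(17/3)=1666/5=333.20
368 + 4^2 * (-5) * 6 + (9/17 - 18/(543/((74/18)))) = -1030243/9231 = -111.61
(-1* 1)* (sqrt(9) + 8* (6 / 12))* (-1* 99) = 693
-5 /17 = -0.29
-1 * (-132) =132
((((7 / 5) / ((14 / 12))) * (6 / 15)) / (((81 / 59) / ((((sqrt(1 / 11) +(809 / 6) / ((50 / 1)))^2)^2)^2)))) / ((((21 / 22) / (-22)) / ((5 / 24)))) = -215713962556084039925710557899 / 33759789525000000000000000 - 19388305673303068540561001 * sqrt(11) / 14066578968750000000000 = -10961.06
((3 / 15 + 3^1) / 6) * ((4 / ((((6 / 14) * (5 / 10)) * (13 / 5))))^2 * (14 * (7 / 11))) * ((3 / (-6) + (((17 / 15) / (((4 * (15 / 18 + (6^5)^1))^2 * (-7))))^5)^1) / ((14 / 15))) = -1315680999093690309005834439393720355072133008027556225251 / 10027632468948857762380018224078141062642063300520804750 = -131.21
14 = 14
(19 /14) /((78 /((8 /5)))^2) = 152 /266175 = 0.00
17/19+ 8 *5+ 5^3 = 3152/19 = 165.89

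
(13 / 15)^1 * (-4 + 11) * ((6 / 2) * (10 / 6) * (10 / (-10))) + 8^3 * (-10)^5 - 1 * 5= -153600106 / 3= -51200035.33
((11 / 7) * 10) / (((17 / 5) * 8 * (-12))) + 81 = 462397 / 5712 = 80.95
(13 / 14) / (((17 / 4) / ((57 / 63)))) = 494 / 2499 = 0.20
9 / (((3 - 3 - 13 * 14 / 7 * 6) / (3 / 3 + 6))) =-21 / 52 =-0.40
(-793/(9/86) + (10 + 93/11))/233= -748351/23067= -32.44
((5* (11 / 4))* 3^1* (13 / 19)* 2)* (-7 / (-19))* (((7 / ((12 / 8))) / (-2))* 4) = -70070 / 361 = -194.10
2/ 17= 0.12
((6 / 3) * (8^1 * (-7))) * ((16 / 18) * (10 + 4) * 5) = -62720 / 9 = -6968.89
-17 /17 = -1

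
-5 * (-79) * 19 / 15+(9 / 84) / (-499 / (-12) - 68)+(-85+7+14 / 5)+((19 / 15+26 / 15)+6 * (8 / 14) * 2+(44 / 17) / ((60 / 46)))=16483847 / 37723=436.97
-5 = -5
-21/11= -1.91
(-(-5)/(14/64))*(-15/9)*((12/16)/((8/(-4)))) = 100/7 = 14.29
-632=-632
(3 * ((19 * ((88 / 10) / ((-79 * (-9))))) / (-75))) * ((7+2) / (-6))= 418 / 29625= 0.01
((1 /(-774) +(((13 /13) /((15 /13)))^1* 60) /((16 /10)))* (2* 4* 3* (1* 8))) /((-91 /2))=-1609856 /11739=-137.14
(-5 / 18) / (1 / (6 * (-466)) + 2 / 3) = -2330 / 5589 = -0.42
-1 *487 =-487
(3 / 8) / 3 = 1 / 8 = 0.12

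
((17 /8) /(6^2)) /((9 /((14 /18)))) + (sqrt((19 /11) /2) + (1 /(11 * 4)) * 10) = 59629 /256608 + sqrt(418) /22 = 1.16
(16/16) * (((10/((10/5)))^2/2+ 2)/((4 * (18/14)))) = 203/72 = 2.82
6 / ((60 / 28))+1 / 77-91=-33952 / 385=-88.19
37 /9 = 4.11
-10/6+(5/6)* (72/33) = 5/33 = 0.15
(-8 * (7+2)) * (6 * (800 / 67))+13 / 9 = -3109529 / 603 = -5156.76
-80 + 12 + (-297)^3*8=-209584652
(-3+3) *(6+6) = 0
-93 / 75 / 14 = -31 / 350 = -0.09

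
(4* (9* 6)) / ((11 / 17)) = 3672 / 11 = 333.82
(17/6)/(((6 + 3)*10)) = 17/540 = 0.03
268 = 268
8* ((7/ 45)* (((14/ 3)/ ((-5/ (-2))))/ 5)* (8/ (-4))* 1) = -3136/ 3375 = -0.93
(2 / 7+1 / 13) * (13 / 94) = 33 / 658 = 0.05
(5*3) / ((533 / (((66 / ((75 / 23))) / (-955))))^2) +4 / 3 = 129548137416824 / 97161101334375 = 1.33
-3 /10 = -0.30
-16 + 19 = 3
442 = 442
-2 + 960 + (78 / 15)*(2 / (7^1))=959.49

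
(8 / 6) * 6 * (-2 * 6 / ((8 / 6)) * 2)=-144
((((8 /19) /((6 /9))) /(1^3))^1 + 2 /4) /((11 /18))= 387 /209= 1.85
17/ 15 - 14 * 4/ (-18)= 4.24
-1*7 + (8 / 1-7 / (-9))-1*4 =-2.22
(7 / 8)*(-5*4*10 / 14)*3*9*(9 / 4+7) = -24975 / 8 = -3121.88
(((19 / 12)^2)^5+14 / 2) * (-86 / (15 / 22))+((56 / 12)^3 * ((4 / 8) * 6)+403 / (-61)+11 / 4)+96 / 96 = -185127302461507037 / 14163597066240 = -13070.64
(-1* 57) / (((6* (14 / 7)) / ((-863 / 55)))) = 16397 / 220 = 74.53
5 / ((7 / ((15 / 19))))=75 / 133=0.56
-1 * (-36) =36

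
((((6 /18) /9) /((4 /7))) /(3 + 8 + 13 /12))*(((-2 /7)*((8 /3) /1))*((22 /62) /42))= -88 /2548665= -0.00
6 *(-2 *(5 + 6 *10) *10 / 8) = -975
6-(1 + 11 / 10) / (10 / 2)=5.58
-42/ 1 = -42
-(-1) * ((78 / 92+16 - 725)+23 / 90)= -732673 / 1035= -707.90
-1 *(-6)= 6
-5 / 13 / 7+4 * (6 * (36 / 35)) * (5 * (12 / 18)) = 1069 / 13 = 82.23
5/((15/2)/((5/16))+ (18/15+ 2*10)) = 25/226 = 0.11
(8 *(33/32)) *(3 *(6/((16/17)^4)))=24805737/131072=189.25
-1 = -1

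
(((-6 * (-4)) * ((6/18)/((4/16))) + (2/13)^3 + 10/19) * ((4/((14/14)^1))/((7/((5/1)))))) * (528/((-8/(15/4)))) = -6721595100/292201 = -23003.33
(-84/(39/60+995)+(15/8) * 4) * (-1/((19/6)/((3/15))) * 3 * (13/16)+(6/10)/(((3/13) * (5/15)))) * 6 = 1029715011/3026776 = 340.20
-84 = -84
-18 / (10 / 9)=-81 / 5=-16.20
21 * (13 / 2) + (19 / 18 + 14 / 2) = 1301 / 9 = 144.56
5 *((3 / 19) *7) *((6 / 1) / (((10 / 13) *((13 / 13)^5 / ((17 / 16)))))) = 13923 / 304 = 45.80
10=10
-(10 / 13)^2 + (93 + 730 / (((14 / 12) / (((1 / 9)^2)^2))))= 239327393 / 2587221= 92.50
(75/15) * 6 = 30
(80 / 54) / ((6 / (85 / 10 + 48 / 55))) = 2062 / 891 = 2.31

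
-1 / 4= -0.25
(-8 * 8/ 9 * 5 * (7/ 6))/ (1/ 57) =-2364.44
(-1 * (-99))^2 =9801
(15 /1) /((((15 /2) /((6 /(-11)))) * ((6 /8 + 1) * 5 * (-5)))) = 48 /1925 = 0.02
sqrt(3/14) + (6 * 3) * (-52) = -936 + sqrt(42)/14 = -935.54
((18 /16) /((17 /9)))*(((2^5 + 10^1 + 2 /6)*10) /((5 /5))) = 17145 /68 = 252.13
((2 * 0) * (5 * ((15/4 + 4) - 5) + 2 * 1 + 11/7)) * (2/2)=0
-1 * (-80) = 80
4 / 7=0.57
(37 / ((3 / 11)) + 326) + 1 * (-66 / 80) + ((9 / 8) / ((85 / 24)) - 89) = 372.16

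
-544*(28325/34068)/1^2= -226600/501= -452.30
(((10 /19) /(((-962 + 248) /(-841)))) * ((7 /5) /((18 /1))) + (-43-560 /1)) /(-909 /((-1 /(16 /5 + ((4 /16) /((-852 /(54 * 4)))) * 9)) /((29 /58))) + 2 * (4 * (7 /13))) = -97069002550 /193099152339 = -0.50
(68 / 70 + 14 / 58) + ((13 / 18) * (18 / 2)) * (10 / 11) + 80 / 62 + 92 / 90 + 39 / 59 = 1855415063 / 183787065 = 10.10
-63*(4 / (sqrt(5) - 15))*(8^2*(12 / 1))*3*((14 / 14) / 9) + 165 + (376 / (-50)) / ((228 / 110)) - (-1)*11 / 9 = 16128*sqrt(5) / 55 + 42897518 / 9405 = 5216.84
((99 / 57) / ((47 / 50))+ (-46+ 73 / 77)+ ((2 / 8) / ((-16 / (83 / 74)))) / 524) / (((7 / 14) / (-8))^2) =-11060.29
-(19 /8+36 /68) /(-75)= 79 /2040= 0.04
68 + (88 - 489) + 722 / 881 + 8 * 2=-278555 / 881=-316.18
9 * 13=117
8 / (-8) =-1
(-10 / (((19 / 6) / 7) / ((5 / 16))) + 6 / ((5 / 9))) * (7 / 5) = 10353 / 1900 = 5.45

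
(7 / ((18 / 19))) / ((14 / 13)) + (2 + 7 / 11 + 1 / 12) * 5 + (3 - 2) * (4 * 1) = 4843 / 198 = 24.46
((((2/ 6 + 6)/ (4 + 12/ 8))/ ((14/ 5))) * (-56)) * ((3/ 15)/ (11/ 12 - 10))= 608/ 1199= 0.51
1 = 1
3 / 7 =0.43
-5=-5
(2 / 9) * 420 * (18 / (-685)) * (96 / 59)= -32256 / 8083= -3.99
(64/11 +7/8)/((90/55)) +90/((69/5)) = 10.61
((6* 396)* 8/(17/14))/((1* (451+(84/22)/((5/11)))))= 1330560/39049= 34.07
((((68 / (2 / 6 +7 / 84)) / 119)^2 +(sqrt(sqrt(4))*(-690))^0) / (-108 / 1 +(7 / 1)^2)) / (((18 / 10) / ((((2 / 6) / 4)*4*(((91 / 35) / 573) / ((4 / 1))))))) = -45877 / 4472666100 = -0.00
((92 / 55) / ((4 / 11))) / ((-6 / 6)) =-4.60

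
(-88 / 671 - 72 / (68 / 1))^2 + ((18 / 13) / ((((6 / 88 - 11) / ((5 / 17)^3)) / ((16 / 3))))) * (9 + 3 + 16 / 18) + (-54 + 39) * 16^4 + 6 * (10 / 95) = -6405309235362601144 / 6515829603933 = -983038.17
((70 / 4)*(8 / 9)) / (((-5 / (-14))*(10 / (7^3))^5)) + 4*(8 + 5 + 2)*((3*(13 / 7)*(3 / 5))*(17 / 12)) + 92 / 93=50480828496011419 / 24412500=2067827076.13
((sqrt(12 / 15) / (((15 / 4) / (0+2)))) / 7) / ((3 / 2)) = 32*sqrt(5) / 1575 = 0.05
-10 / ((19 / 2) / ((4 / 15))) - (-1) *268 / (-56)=-4043 / 798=-5.07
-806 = -806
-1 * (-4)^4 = -256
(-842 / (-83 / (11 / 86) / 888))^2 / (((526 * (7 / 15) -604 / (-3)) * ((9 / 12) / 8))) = 450966442122240 / 14228079037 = 31695.53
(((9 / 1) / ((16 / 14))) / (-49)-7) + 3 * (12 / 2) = 607 / 56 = 10.84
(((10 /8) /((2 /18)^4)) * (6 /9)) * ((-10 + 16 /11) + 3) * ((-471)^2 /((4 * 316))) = -147975711435 /27808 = -5321336.00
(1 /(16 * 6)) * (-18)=-3 /16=-0.19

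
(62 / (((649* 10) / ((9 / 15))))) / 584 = 93 / 9475400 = 0.00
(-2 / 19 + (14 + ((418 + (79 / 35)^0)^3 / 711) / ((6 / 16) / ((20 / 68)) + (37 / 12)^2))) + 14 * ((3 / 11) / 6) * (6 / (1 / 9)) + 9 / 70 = 12361261779311 / 1281748930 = 9644.06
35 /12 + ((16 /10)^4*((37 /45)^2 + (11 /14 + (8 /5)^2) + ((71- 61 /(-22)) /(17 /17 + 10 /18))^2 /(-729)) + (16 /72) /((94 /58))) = 12966302221751 /1410731437500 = 9.19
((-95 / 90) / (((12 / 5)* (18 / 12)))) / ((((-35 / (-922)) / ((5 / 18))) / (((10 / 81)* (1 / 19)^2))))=-11525 / 15707034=-0.00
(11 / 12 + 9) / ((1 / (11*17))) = 22253 / 12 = 1854.42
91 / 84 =13 / 12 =1.08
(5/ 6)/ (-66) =-5/ 396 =-0.01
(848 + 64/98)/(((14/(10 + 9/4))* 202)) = 2599/707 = 3.68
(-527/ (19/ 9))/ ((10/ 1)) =-4743/ 190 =-24.96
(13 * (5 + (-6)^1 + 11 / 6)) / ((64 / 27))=585 / 128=4.57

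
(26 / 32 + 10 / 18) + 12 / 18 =293 / 144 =2.03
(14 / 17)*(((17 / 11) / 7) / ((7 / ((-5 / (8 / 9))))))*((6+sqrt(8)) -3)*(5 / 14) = -675 / 4312 -225*sqrt(2) / 2156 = -0.30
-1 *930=-930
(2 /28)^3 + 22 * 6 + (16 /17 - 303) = -7932887 /46648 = -170.06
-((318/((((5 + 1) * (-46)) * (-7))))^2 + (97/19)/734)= -24615831/722988532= -0.03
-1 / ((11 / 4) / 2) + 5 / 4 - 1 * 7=-6.48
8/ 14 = 4/ 7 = 0.57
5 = 5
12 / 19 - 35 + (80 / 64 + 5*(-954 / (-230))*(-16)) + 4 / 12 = -1912021 / 5244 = -364.61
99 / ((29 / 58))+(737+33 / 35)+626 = 54668 / 35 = 1561.94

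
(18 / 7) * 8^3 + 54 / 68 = 313533 / 238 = 1317.37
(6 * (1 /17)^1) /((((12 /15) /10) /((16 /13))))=1200 /221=5.43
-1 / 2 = -0.50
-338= -338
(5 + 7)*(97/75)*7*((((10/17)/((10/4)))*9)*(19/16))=116109/425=273.20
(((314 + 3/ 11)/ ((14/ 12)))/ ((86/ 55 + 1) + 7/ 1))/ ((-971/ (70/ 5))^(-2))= 48891020055/ 360836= 135493.74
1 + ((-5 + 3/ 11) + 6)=25/ 11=2.27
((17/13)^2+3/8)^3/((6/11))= 246421111849/14827957248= 16.62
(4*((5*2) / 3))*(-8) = -106.67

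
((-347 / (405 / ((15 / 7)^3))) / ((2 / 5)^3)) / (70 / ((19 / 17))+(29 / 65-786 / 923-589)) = 95083421875 / 380237430048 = 0.25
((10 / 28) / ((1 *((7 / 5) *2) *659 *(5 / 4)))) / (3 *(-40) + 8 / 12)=-15 / 11560178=-0.00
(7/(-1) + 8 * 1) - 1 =0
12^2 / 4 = 36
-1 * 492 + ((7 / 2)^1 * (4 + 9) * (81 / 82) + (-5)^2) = -69217 / 164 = -422.05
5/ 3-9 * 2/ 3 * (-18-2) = 365/ 3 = 121.67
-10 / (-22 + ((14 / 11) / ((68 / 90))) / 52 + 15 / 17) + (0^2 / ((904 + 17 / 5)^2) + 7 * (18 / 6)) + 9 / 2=10651163 / 410066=25.97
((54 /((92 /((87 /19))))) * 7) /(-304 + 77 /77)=-5481 /88274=-0.06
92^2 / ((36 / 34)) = 71944 / 9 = 7993.78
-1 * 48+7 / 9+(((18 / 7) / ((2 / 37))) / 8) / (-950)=-22612997 / 478800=-47.23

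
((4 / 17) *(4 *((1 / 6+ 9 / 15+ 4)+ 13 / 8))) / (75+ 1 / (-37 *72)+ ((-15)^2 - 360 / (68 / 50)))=1362192 / 7991915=0.17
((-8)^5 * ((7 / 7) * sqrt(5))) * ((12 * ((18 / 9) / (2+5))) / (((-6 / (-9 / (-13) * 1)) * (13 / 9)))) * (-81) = -859963392 * sqrt(5) / 1183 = -1625474.73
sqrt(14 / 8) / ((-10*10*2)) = -0.01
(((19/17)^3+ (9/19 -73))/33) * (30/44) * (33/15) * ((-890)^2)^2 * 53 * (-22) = 2365320910965964.52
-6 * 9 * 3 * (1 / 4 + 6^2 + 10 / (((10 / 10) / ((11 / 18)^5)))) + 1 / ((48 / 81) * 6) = -140208139 / 23328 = -6010.29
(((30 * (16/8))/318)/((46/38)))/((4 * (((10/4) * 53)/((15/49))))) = 0.00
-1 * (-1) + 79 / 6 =85 / 6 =14.17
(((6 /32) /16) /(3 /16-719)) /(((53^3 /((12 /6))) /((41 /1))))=-123 /13697875016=-0.00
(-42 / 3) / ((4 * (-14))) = 1 / 4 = 0.25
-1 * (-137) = 137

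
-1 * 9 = -9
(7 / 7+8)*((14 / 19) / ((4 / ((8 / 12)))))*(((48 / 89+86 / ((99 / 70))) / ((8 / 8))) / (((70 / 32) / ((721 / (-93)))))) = -6235577152 / 25948395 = -240.31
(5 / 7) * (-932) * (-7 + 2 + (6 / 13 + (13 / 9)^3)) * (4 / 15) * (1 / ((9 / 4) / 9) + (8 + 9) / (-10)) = 123900080 / 199017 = 622.56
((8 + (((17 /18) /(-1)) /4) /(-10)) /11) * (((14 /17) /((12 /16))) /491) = 40439 /24790590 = 0.00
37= 37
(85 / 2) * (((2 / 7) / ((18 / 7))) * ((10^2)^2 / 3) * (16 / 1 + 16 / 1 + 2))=14450000 / 27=535185.19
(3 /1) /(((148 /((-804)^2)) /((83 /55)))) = 40239396 /2035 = 19773.66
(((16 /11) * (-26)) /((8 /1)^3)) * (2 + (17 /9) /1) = -455 /1584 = -0.29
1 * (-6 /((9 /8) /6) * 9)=-288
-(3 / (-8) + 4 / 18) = 11 / 72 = 0.15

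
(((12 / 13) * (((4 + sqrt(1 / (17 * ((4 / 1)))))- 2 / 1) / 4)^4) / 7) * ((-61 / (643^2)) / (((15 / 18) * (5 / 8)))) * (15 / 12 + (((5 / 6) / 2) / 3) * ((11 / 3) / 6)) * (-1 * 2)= 10553 * sqrt(17) / 28676822640 + 797986201 / 125260361291520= 0.00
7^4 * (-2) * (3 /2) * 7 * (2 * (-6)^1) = 605052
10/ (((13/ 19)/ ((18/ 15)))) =228/ 13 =17.54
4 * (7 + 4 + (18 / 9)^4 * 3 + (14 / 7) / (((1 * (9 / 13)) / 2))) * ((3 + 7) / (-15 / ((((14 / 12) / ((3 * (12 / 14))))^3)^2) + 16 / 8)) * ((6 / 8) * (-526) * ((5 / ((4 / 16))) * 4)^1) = 47607.03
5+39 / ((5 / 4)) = 181 / 5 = 36.20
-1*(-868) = 868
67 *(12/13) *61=49044/13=3772.62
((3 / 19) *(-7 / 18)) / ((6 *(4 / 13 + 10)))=-91 / 91656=-0.00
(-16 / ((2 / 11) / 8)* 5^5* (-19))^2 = 1747240000000000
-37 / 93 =-0.40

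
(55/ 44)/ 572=5/ 2288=0.00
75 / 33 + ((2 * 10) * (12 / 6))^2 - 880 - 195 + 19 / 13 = 75609 / 143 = 528.73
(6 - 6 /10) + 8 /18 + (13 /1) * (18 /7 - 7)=-51.73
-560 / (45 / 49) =-5488 / 9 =-609.78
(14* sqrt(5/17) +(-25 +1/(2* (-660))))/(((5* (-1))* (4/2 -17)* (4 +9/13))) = -0.05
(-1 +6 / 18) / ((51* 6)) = -1 / 459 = -0.00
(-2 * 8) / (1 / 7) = -112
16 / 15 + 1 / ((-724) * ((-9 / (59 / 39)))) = 1355623 / 1270620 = 1.07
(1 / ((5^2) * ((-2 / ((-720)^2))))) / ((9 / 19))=-21888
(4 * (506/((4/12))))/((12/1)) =506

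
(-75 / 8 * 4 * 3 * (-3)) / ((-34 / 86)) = -29025 / 34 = -853.68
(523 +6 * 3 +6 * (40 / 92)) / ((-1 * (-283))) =12503 / 6509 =1.92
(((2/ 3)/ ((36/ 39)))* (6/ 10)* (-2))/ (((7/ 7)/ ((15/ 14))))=-13/ 14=-0.93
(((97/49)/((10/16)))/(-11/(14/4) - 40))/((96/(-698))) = 33853/63420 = 0.53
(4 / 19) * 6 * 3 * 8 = 576 / 19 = 30.32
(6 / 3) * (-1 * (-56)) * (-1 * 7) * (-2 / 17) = 92.24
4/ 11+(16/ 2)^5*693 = 249790468/ 11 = 22708224.36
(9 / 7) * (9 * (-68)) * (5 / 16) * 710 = -174583.93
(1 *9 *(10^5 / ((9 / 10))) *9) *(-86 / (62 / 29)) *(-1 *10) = 112230000000 / 31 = 3620322580.65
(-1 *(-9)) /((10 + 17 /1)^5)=1 /1594323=0.00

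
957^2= 915849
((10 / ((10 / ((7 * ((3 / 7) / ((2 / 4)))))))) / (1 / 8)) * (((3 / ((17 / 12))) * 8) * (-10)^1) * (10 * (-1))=81317.65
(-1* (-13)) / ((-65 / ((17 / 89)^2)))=-0.01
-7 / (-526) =7 / 526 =0.01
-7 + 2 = -5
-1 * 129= -129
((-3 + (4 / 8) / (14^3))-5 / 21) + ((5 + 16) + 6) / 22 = -2.01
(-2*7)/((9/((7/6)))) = -49/27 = -1.81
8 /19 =0.42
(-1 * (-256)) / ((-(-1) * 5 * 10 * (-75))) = -128 / 1875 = -0.07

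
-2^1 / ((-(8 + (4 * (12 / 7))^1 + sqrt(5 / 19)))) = 27664 / 205259-98 * sqrt(95) / 205259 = 0.13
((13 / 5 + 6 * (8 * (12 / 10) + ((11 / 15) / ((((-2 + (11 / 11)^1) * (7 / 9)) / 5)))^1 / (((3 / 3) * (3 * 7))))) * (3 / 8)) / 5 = 43257 / 9800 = 4.41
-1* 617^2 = -380689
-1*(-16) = 16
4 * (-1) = -4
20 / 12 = 5 / 3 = 1.67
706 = 706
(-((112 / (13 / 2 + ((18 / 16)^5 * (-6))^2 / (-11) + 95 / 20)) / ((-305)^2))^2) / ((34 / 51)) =-54685372806511965765632 / 9742891451793671824229266875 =-0.00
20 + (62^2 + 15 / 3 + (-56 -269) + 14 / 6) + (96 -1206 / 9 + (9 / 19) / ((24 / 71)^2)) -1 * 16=12755155 / 3648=3496.48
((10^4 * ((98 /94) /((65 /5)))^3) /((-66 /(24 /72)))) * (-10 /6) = 2941225000 /67745441907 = 0.04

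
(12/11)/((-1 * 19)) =-12/209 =-0.06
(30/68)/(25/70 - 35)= -21/1649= -0.01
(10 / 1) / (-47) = -10 / 47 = -0.21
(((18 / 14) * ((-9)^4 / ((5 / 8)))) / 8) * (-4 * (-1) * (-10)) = -472392 / 7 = -67484.57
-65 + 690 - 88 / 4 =603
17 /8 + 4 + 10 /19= 1011 /152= 6.65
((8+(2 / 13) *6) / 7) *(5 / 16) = 145 / 364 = 0.40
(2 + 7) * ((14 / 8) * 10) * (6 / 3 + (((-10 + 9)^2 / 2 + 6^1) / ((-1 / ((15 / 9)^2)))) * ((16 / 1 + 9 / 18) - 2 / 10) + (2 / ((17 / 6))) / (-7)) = -6263345 / 136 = -46054.01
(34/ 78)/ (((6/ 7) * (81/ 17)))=2023/ 18954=0.11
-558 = -558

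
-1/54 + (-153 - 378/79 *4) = -172.16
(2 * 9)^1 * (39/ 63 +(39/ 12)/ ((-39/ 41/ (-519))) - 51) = 434163/ 14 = 31011.64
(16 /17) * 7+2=146 /17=8.59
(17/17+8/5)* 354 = 4602/5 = 920.40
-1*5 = -5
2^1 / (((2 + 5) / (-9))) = -18 / 7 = -2.57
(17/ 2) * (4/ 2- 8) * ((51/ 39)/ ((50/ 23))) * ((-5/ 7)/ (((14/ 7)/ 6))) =59823/ 910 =65.74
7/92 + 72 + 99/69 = 73.51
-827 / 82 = -10.09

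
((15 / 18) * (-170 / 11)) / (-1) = 425 / 33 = 12.88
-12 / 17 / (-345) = 4 / 1955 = 0.00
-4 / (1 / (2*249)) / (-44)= 45.27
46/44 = 23/22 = 1.05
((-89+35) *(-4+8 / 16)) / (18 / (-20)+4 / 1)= 1890 / 31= 60.97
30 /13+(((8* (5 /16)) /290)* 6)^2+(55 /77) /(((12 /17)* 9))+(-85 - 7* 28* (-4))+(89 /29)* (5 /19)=55139698895 /78520806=702.23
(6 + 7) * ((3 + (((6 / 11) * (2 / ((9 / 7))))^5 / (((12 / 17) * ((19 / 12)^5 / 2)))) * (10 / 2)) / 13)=4337999195801 / 1196334660147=3.63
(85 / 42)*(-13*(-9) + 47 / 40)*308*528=38893756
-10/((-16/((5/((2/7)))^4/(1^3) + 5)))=7503525/128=58621.29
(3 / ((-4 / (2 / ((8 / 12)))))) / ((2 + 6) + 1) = -1 / 4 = -0.25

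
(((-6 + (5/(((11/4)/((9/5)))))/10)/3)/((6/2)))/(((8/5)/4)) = -52/33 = -1.58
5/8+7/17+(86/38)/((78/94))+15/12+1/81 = 13676881/2720952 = 5.03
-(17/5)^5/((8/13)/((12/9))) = -18458141/18750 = -984.43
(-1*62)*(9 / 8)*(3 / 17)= -837 / 68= -12.31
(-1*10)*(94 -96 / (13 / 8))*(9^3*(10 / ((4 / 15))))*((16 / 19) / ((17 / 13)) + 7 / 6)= -72584980875 / 4199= -17286254.08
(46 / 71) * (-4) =-184 / 71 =-2.59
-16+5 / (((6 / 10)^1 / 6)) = 34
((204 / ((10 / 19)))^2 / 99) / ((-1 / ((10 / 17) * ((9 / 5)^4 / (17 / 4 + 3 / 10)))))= -1288475424 / 625625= -2059.50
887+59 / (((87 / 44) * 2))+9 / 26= 2040925 / 2262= 902.27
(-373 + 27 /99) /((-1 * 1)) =372.73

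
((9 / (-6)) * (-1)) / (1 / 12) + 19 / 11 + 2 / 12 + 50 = 4613 / 66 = 69.89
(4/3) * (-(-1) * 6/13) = 8/13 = 0.62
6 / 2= 3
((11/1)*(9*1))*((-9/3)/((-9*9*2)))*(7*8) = 308/3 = 102.67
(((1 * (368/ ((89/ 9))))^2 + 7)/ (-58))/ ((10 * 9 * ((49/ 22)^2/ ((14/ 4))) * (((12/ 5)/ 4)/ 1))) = -1333999711/ 4254670098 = -0.31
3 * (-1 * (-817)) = 2451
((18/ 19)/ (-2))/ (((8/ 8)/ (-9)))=4.26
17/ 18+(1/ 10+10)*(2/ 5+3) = 35.28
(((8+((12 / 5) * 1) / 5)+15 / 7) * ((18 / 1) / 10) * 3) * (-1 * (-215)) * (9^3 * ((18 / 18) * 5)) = 1573399971 / 35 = 44954284.89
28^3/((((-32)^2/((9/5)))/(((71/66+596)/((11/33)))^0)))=3087/80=38.59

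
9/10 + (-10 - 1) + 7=-3.10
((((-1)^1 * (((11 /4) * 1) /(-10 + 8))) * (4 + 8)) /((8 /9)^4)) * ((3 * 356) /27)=2141073 /2048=1045.45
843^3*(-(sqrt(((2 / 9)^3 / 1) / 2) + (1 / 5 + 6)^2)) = -576822501877 / 25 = -23072900075.08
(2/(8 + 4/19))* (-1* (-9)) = 57/26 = 2.19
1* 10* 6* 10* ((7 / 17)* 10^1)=42000 / 17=2470.59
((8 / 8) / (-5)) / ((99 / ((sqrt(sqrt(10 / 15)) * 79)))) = -79 * 2^(1 / 4) * 3^(3 / 4) / 1485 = -0.14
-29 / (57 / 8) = -232 / 57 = -4.07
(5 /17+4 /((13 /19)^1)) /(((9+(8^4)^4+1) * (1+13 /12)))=8142 /777574623163214825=0.00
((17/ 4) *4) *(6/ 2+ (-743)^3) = -6972930868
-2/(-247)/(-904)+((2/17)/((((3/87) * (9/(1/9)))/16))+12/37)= 5678162891/5688150156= 1.00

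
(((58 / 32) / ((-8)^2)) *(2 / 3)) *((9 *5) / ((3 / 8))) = 145 / 64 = 2.27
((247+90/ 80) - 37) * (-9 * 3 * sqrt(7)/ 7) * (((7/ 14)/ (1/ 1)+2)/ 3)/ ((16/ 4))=-76005 * sqrt(7)/ 448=-448.86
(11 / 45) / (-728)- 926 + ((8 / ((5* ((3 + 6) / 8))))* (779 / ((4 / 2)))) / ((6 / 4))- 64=-12200413 / 19656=-620.70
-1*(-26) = 26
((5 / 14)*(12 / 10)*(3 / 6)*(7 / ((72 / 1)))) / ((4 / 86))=43 / 96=0.45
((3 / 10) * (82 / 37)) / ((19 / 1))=123 / 3515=0.03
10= 10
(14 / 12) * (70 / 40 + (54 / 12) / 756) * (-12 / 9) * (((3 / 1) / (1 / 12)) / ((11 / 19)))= -5605 / 33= -169.85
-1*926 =-926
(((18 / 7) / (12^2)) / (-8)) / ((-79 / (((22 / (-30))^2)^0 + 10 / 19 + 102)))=0.00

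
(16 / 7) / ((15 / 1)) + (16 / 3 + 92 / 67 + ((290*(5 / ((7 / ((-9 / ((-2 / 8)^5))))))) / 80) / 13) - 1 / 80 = 179734755 / 97552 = 1842.45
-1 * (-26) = 26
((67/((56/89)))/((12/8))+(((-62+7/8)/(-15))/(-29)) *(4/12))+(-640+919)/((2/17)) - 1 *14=19718943/8120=2428.44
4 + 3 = 7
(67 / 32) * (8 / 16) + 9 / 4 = 211 / 64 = 3.30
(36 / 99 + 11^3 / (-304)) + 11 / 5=-30341 / 16720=-1.81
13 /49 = 0.27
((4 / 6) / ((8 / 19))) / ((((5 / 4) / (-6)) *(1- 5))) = 19 / 10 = 1.90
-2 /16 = -1 /8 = -0.12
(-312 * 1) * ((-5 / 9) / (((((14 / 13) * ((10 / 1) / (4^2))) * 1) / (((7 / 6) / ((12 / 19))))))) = 12844 / 27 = 475.70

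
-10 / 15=-2 / 3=-0.67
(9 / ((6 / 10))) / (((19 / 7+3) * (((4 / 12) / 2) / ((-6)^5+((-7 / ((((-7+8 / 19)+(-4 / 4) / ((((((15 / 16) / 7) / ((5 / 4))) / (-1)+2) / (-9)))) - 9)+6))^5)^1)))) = -78801551900256025071 / 643957704512896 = -122370.70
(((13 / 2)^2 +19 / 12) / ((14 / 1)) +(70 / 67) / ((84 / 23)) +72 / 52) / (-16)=-351307 / 1170624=-0.30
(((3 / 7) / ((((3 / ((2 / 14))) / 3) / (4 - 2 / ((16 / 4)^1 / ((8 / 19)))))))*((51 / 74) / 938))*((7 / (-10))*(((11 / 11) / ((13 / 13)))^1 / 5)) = -1377 / 57698725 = -0.00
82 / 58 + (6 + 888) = 25967 / 29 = 895.41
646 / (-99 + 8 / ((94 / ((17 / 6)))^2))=-25686252 / 3936149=-6.53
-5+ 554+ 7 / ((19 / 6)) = 10473 / 19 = 551.21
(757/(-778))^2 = 573049/605284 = 0.95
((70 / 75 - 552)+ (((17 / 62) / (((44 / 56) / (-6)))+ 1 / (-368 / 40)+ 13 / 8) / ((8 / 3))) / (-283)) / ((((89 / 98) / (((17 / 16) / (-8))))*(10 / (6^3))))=8803004689012527 / 5057066009600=1740.73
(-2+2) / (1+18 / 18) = 0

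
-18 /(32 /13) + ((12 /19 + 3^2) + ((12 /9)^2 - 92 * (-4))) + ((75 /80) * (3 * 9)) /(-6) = 2013029 /5472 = 367.88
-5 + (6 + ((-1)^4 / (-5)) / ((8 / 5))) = 7 / 8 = 0.88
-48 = -48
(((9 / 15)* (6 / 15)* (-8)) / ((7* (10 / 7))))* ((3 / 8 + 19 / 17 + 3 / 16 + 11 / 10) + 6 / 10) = -13791 / 21250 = -0.65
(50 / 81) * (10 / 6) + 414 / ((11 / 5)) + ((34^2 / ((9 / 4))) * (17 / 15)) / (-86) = 104847304 / 574695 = 182.44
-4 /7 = -0.57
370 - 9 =361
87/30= 2.90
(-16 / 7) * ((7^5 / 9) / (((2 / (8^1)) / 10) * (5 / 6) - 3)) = 1432.76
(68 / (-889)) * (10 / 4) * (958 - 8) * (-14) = 323000 / 127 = 2543.31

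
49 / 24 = 2.04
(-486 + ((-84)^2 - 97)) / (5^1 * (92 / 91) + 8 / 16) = 1178086 / 1011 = 1165.27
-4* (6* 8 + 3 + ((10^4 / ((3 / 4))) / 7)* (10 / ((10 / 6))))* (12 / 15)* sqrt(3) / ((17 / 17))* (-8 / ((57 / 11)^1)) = 98229.99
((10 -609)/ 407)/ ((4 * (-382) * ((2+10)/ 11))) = 599/ 678432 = 0.00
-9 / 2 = -4.50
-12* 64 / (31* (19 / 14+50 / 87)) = -935424 / 72943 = -12.82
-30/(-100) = 3/10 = 0.30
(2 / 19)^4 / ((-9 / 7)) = -112 / 1172889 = -0.00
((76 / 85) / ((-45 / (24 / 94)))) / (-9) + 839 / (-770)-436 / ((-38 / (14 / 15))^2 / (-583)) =4565038904497 / 29983234050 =152.25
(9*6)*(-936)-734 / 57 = -2881742 / 57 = -50556.88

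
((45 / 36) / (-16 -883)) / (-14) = 0.00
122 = 122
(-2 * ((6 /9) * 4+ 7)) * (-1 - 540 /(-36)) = -812 /3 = -270.67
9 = 9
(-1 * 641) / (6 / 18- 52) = 12.41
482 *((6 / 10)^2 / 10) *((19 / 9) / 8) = 4579 / 1000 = 4.58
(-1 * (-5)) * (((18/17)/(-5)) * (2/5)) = -36/85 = -0.42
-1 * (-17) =17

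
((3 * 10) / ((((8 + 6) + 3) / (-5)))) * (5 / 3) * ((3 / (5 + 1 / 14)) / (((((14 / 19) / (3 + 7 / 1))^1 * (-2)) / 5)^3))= 40189453125 / 118286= 339765.09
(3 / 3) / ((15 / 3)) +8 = 8.20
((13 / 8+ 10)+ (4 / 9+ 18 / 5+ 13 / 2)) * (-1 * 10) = -7981 / 36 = -221.69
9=9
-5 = -5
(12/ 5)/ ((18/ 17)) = 34/ 15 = 2.27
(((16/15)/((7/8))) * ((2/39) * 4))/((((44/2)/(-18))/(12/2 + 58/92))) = -31232/23023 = -1.36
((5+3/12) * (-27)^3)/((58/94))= -19427121/116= -167475.18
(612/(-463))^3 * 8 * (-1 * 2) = 3667534848/99252847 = 36.95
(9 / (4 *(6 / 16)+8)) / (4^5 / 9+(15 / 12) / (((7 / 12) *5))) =1134 / 136705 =0.01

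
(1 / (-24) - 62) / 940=-1489 / 22560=-0.07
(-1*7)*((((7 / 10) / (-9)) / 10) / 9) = 49 / 8100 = 0.01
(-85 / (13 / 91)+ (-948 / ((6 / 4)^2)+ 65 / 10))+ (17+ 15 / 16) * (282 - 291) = -56221 / 48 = -1171.27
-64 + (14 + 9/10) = -491/10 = -49.10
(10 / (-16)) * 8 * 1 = -5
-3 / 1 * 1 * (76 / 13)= -228 / 13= -17.54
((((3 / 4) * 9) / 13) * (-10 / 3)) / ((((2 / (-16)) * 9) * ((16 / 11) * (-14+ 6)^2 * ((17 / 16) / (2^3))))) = 55 / 442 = 0.12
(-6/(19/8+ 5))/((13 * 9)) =-16/2301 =-0.01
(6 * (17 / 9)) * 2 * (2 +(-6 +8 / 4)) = -136 / 3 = -45.33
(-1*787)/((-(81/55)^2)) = 2380675/6561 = 362.85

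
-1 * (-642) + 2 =644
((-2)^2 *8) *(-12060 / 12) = -32160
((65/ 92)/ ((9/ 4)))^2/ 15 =845/ 128547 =0.01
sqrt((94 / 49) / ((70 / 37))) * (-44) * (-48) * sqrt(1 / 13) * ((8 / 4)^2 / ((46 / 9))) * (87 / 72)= 45936 * sqrt(791245) / 73255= 557.79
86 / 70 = 43 / 35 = 1.23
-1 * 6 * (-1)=6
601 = 601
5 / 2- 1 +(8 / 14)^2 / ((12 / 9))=171 / 98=1.74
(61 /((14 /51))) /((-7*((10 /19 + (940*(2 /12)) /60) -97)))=531981 /1572949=0.34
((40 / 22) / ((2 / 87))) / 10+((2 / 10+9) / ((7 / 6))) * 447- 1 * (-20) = 3552.82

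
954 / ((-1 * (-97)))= 9.84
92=92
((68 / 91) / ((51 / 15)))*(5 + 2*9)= 460 / 91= 5.05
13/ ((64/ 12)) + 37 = 631/ 16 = 39.44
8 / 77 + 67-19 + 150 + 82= 21568 / 77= 280.10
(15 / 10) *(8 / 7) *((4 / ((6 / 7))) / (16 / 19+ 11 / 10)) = 1520 / 369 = 4.12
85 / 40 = 17 / 8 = 2.12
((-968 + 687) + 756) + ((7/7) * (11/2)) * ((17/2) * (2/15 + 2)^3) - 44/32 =25043107/27000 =927.52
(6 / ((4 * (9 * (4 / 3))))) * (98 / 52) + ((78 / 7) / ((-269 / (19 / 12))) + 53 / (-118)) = -6450935 / 23108176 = -0.28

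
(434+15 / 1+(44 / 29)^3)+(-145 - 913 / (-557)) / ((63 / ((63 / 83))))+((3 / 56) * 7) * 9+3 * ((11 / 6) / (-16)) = 16373390674867 / 36080891488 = 453.80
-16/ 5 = -3.20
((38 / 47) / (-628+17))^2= 1444 / 824666089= 0.00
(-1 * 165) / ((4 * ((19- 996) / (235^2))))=9112125 / 3908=2331.66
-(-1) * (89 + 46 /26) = 1180 /13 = 90.77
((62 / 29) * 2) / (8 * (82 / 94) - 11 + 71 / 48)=-9024 / 5365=-1.68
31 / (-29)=-1.07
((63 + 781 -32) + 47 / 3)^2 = 6165289 / 9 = 685032.11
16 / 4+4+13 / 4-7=17 / 4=4.25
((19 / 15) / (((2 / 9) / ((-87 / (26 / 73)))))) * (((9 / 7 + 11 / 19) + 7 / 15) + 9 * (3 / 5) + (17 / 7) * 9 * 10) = -1433655687 / 4550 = -315089.16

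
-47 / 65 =-0.72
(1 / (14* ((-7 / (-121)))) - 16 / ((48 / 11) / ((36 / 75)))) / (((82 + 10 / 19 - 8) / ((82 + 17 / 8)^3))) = -2484597739767 / 592076800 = -4196.41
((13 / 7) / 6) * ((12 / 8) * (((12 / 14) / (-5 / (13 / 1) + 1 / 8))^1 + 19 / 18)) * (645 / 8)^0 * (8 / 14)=-3679 / 6174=-0.60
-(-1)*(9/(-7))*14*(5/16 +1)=-189/8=-23.62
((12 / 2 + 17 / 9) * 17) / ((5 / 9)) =1207 / 5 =241.40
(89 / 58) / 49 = 89 / 2842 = 0.03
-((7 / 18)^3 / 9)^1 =-343 / 52488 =-0.01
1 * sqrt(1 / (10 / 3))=sqrt(30) / 10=0.55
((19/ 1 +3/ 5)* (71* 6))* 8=333984/ 5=66796.80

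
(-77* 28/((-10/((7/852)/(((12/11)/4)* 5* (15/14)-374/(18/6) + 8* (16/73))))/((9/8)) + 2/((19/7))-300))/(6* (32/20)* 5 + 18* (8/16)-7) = -3626573643/11026100413775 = -0.00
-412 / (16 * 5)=-103 / 20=-5.15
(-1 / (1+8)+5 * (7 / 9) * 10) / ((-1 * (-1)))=349 / 9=38.78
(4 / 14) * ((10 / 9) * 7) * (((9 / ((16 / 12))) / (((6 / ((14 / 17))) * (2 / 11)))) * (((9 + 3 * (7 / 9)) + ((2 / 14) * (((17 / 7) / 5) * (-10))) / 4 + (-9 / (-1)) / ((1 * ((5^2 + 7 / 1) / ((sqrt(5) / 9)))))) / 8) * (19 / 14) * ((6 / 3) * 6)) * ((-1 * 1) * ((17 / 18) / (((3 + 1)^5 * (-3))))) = 1045 * sqrt(5) / 4718592 + 3428645 / 43352064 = 0.08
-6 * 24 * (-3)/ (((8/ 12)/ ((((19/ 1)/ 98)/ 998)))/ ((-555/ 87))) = -569430/ 709079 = -0.80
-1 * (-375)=375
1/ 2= 0.50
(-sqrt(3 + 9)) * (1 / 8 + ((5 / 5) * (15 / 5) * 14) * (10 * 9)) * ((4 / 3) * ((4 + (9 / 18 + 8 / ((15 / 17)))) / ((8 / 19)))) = -233853653 * sqrt(3) / 720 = -562564.46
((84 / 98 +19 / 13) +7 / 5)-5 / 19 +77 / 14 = 154841 / 17290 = 8.96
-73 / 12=-6.08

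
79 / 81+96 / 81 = 175 / 81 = 2.16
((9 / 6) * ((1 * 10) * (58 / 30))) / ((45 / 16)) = 10.31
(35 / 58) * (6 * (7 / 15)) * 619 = 30331 / 29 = 1045.90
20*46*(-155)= -142600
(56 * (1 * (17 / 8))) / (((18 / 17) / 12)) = 4046 / 3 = 1348.67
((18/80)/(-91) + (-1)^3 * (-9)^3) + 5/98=18576157/25480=729.05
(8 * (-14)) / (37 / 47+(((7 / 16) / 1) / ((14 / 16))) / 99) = -1042272 / 7373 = -141.36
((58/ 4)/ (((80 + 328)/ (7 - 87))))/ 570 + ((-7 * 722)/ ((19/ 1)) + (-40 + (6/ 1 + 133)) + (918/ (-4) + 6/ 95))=-303278/ 765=-396.44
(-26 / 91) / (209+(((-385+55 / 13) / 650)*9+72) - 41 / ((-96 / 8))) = -4056 / 3962735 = -0.00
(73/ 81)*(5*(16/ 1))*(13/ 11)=75920/ 891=85.21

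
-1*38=-38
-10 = -10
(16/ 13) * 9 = 144/ 13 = 11.08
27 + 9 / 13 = 27.69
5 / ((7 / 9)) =45 / 7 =6.43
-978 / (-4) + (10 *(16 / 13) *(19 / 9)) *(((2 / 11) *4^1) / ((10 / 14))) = 697439 / 2574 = 270.96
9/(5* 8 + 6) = 9/46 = 0.20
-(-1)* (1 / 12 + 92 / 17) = 1121 / 204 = 5.50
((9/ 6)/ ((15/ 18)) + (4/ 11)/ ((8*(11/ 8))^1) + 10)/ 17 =7159/ 10285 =0.70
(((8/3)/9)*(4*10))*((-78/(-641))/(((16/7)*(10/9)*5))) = 0.11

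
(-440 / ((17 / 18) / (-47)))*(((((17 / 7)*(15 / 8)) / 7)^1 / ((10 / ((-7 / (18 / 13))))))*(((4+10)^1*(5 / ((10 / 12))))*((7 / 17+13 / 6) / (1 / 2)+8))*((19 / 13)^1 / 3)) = -65912330 / 17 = -3877195.88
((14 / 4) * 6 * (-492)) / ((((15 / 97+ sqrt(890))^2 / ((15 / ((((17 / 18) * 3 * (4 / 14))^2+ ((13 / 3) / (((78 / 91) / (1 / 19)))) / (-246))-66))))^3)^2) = -40972311642567827179536751820586003346613841337580878468580604490416627146607149667015461714116608 / 13442903893082293864846225033280965902989446828472918091470672422682198539487274886213972499998548171860859619140625+ 85318950529667113233163700140304422536662356227707891697333002699247763963134484509982892556288 * sqrt(890) / 13442903893082293864846225033280965902989446828472918091470672422682198539487274886213972499998548171860859619140625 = -0.00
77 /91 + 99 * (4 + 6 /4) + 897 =37501 /26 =1442.35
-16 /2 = -8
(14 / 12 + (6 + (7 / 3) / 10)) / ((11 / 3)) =111 / 55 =2.02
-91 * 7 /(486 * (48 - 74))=49 /972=0.05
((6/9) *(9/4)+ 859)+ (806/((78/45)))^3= 201090971/2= 100545485.50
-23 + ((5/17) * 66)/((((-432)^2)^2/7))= -2269658381951/98680799232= -23.00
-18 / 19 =-0.95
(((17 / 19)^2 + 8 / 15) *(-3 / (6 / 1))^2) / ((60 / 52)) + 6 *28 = 168.29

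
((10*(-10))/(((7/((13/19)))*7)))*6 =-7800/931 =-8.38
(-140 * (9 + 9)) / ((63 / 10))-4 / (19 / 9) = -7636 / 19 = -401.89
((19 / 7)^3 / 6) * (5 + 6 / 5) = 212629 / 10290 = 20.66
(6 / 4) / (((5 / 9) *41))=27 / 410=0.07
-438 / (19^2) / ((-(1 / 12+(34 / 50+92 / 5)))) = 131400 / 2075389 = 0.06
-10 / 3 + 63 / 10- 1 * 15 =-12.03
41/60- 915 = -54859/60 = -914.32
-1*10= -10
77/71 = 1.08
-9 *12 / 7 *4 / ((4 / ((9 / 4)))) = -243 / 7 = -34.71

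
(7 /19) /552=0.00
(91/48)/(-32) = -91/1536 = -0.06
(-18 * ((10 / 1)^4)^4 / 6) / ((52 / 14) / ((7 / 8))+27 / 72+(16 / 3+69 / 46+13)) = -35280000000000000000 / 28757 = -1226831727927113.40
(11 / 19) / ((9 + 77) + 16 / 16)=11 / 1653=0.01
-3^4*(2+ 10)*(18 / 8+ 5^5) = -3039687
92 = 92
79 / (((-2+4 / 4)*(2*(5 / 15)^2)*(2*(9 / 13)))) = -1027 / 4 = -256.75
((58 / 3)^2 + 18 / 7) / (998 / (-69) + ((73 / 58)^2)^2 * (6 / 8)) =-4936979810944 / 165047467809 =-29.91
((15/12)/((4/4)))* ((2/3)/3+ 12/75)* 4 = 86/45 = 1.91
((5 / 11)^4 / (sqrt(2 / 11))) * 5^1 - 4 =-4 + 3125 * sqrt(22) / 29282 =-3.50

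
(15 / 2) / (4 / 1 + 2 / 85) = 425 / 228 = 1.86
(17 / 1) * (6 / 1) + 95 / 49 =5093 / 49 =103.94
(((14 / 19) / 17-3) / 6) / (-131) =955 / 253878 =0.00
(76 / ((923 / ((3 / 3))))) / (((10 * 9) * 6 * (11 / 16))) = 304 / 1370655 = 0.00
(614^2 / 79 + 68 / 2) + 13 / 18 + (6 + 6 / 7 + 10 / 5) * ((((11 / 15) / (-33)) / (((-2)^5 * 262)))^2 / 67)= 12675225073127503249 / 2636923345459200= 4806.82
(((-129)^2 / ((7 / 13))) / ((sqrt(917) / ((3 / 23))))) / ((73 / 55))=35694945 * sqrt(917) / 10777501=100.29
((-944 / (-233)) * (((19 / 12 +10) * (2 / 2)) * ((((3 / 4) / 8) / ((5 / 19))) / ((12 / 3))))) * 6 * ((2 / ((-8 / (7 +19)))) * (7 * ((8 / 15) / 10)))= -14179529 / 233000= -60.86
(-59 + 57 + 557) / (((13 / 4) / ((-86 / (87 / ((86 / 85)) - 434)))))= 16419120 / 389077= 42.20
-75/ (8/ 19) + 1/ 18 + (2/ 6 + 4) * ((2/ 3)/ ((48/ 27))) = -1588/ 9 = -176.44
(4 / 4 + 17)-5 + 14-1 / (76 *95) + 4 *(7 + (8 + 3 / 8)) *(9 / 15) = 461357 / 7220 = 63.90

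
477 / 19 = 25.11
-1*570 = -570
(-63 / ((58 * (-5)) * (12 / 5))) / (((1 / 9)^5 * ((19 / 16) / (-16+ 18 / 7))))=-33303636 / 551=-60442.17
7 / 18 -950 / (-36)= 241 / 9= 26.78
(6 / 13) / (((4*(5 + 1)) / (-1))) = -1 / 52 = -0.02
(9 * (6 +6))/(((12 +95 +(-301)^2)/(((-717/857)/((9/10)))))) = -7170/6478063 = -0.00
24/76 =6/19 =0.32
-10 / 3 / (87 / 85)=-850 / 261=-3.26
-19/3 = -6.33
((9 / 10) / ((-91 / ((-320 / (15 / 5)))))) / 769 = 96 / 69979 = 0.00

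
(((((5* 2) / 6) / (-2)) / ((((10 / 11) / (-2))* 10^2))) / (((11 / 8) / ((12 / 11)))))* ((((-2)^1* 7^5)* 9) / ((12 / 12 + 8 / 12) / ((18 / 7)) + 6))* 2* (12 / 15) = -522764928 / 493625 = -1059.03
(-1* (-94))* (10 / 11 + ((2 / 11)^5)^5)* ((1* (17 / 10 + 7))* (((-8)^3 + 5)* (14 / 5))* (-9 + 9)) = 0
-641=-641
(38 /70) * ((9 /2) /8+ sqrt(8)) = 171 /560+ 38 * sqrt(2) /35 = 1.84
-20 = -20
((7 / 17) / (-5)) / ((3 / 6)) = -14 / 85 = -0.16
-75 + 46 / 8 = -277 / 4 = -69.25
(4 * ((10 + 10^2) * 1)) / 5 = 88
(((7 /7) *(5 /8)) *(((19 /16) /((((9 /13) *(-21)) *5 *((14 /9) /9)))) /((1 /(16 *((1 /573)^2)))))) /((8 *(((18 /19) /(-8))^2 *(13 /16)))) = -13718 /434379267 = -0.00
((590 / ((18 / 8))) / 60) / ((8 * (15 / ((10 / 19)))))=0.02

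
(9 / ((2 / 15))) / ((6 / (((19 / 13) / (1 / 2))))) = 855 / 26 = 32.88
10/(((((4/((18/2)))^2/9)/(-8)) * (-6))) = 1215/2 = 607.50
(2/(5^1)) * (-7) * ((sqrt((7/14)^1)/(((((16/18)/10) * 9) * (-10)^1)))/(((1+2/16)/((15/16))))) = 7 * sqrt(2)/48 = 0.21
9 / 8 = 1.12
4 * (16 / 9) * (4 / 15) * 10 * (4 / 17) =2048 / 459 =4.46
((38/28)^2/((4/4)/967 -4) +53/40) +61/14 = 39575909/7579320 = 5.22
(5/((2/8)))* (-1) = -20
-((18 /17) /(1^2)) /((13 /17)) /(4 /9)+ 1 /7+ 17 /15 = -5021 /2730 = -1.84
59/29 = 2.03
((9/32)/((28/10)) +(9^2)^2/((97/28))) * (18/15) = 246916647/108640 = 2272.80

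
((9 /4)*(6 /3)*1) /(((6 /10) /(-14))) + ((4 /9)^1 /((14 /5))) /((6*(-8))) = -158765 /1512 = -105.00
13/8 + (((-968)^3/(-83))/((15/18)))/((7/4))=174151570309/23240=7493613.18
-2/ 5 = -0.40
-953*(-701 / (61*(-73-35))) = -668053 / 6588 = -101.40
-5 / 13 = -0.38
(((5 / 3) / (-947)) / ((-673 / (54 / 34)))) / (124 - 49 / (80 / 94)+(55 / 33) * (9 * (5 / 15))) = 1800 / 30954529339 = 0.00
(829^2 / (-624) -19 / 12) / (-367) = 688229 / 229008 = 3.01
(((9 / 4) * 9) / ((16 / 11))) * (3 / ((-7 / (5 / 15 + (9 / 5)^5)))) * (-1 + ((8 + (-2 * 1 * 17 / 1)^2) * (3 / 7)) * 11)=-629459.33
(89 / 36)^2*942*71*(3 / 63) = 88295387 / 4536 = 19465.47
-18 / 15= -1.20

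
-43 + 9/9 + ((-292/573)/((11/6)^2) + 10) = -743056/23111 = -32.15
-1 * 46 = -46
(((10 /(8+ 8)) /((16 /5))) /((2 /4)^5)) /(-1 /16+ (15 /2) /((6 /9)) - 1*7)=100 /67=1.49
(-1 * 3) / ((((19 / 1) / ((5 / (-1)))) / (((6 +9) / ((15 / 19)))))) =15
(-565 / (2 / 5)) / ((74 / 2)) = -2825 / 74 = -38.18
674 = 674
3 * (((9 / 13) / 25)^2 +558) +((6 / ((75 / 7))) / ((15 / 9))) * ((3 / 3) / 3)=176828323 / 105625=1674.11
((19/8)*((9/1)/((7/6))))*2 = 513/14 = 36.64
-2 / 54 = -1 / 27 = -0.04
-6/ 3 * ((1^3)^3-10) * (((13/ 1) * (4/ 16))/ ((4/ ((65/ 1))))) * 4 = 7605/ 2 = 3802.50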